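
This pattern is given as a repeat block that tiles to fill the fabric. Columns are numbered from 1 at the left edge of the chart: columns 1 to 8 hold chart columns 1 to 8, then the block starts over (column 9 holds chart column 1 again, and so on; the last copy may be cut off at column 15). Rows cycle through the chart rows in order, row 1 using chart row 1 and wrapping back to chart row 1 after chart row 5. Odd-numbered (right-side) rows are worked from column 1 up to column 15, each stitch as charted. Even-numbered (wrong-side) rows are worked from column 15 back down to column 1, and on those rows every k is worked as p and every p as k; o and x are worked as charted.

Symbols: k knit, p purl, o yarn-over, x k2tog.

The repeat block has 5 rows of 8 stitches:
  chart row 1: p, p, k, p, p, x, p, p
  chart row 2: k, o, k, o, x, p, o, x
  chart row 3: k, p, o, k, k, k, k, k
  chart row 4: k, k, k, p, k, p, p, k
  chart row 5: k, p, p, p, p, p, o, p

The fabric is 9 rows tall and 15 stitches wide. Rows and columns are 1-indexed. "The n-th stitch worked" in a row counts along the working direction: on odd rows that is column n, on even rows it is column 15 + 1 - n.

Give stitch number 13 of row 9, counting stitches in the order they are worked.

Result:
k

Derivation:
For row 9: chart row = ((9-1) mod 5) + 1 = 4; this is a RS (odd) row.
Chart row 4 tiled across columns 1-15: k k k p k p p k k k k p k p p
RS row: no reversal, no swap; stitch n worked = column n.
Stitch 13 in working order -> k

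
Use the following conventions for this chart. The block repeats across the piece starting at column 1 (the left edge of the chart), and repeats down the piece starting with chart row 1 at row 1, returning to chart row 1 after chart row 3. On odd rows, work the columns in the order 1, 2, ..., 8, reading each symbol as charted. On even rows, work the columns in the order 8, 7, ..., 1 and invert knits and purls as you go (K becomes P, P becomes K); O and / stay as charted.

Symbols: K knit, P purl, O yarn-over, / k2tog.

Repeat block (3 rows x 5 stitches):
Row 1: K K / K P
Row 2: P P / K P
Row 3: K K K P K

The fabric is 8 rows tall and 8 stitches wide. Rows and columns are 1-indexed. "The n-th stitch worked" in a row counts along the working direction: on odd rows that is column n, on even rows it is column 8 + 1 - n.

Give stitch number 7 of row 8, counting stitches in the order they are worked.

Row 8 uses chart row ((8-1) mod 3)+1 = 2. Row 8 is even, so WS.
Chart row 2 tiled across columns 1-8: P P / K P P P /
WS row: flip the tiled sequence (start at column 8) and apply K<->P; O and / stay.
Row 8 as worked: / K K K P / K K
Counting 7 along the worked row gives K.

Result:
K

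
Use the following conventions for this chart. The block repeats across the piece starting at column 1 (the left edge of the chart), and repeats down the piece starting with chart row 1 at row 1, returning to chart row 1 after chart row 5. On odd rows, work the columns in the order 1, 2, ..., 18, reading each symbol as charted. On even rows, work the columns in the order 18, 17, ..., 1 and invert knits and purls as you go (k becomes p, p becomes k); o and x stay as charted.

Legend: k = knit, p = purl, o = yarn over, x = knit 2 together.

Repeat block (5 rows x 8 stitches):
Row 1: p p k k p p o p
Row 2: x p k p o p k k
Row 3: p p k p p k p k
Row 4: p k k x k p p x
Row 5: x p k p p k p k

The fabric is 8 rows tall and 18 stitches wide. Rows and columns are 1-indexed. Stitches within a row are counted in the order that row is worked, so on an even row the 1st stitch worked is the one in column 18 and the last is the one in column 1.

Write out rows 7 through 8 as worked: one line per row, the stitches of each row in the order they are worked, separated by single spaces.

Row 7: chart row 2, RS - tile across columns 1-18 and work as-is.
Row 8: chart row 3, WS - tiled (columns 1-18): p p k p p k p k p p k p p k p k p p; work from column 18 back to 1 with k<->p swapped.

Result:
x p k p o p k k x p k p o p k k x p
k k p k p k k p k k p k p k k p k k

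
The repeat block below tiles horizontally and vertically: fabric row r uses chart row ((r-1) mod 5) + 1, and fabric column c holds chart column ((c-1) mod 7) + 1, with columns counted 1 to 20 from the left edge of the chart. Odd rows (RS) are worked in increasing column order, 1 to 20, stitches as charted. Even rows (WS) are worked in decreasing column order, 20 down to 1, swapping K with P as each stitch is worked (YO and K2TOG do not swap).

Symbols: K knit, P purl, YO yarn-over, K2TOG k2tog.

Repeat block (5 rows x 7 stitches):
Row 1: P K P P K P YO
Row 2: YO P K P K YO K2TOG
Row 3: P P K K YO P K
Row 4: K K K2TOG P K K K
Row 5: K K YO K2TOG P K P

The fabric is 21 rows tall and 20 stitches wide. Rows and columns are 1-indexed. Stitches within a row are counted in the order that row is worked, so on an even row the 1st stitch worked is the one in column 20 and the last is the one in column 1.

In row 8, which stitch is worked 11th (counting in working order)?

Row 8: (8-1) mod 5 = 2, so use chart row 3. Even row -> WS.
Chart row 3 tiled across columns 1-20: P P K K YO P K P P K K YO P K P P K K YO P
Wrong side: read the tiled row from column 20 down to 1 and exchange K with P (leave YO, K2TOG).
Row 8 as worked: K YO P P K K P K YO P P K K P K YO P P K K
The 11th stitch worked is P.

Stitch:
P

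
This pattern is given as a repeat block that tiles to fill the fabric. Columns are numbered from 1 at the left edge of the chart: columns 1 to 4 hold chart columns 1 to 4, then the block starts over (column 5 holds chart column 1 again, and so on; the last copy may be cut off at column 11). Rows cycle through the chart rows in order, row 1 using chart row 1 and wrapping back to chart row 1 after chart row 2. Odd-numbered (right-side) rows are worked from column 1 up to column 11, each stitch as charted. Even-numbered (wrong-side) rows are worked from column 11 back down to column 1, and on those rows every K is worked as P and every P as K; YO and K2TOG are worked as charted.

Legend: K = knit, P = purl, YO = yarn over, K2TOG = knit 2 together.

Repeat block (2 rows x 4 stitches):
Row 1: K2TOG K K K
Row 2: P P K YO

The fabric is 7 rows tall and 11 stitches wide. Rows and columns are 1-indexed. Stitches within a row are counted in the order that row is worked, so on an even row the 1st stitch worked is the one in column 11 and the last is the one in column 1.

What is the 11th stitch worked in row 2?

== STITCH ==
K

Derivation:
Row 2 uses chart row ((2-1) mod 2)+1 = 2. Row 2 is even, so WS.
Chart row 2 tiled across columns 1-11: P P K YO P P K YO P P K
WS: work from column 11 back to column 1 (reverse the tiled row), swapping K<->P (YO and K2TOG unchanged).
Row 2 as worked: P K K YO P K K YO P K K
Stitch 11 in working order -> K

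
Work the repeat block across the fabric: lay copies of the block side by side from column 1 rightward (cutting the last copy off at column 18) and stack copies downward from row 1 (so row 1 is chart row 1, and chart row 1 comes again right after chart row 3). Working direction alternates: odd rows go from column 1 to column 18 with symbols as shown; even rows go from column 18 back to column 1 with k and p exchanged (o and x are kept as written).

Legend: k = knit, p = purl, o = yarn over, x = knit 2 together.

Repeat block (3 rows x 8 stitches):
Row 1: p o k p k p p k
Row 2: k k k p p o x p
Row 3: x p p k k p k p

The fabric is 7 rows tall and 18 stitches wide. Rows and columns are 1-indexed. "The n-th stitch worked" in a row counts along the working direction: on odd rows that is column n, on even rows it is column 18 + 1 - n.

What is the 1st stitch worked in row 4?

Row 4 uses chart row ((4-1) mod 3)+1 = 1. Row 4 is even, so WS.
Chart row 1 tiled across columns 1-18: p o k p k p p k p o k p k p p k p o
WS: work from column 18 back to column 1 (reverse the tiled row), swapping k<->p (o and x unchanged).
Row 4 as worked: o k p k k p k p o k p k k p k p o k
The 1st stitch worked is o.

Result:
o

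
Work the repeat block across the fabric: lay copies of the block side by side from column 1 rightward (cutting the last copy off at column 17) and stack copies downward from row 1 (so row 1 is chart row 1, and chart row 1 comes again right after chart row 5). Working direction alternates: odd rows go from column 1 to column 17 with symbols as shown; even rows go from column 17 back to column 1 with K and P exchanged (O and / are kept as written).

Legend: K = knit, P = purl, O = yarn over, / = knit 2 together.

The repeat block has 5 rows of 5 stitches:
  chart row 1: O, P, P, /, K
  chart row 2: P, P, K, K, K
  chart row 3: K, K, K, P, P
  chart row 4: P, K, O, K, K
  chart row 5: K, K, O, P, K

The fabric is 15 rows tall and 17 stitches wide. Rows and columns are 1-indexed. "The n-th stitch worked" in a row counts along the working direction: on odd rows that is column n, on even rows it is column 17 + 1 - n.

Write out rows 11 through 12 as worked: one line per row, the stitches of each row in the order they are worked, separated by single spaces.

Rows as worked:
O P P / K O P P / K O P P / K O P
K K P P P K K P P P K K P P P K K

Derivation:
Row 11: chart row 1, RS - tile across columns 1-17 and work as-is.
Row 12: chart row 2, WS - tiled (columns 1-17): P P K K K P P K K K P P K K K P P; work from column 17 back to 1 with K<->P swapped.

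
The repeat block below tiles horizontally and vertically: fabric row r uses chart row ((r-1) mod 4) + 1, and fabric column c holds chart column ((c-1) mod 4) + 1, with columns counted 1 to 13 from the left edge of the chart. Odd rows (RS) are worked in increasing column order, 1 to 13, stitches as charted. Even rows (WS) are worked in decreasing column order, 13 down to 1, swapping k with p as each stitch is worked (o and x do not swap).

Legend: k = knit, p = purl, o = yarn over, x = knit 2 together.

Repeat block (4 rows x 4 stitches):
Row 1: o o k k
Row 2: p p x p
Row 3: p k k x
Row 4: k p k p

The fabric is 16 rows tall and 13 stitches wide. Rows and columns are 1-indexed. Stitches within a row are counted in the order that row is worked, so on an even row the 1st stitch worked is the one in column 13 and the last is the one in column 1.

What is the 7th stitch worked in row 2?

Result:
x

Derivation:
For row 2: chart row = ((2-1) mod 4) + 1 = 2; this is a WS (even) row.
Chart row 2 tiled across columns 1-13: p p x p p p x p p p x p p
WS row: flip the tiled sequence (start at column 13) and apply k<->p; o and x stay.
Row 2 as worked: k k x k k k x k k k x k k
The 7th stitch worked is x.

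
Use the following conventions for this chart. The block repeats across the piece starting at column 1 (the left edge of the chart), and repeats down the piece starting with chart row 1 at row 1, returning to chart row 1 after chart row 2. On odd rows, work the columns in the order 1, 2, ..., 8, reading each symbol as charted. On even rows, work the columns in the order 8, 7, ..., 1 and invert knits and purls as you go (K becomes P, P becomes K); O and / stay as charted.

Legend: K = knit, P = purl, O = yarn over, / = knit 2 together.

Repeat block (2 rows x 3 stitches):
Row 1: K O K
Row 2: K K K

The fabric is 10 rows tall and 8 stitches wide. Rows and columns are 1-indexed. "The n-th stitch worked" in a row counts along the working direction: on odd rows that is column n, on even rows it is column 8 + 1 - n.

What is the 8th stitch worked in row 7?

Stitch:
O

Derivation:
Row 7 uses chart row ((7-1) mod 2)+1 = 1. Row 7 is odd, so RS.
Chart row 1 tiled across columns 1-8: K O K K O K K O
RS row: no reversal, no swap; stitch n worked = column n.
Stitch 8 in working order -> O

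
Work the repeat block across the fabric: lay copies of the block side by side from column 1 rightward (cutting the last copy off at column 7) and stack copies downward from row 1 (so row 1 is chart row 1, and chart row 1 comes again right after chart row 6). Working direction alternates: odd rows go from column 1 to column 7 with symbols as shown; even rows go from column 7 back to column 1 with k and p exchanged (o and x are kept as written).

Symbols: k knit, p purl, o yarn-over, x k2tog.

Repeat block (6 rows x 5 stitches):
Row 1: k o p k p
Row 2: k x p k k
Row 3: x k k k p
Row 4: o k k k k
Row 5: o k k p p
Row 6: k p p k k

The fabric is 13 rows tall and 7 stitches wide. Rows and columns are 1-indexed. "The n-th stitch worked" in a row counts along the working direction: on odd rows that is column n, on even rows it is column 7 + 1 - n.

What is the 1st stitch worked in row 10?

For row 10: chart row = ((10-1) mod 6) + 1 = 4; this is a WS (even) row.
Chart row 4 tiled across columns 1-7: o k k k k o k
WS row: flip the tiled sequence (start at column 7) and apply k<->p; o and x stay.
Row 10 as worked: p o p p p p o
The 1st stitch worked is p.

== STITCH ==
p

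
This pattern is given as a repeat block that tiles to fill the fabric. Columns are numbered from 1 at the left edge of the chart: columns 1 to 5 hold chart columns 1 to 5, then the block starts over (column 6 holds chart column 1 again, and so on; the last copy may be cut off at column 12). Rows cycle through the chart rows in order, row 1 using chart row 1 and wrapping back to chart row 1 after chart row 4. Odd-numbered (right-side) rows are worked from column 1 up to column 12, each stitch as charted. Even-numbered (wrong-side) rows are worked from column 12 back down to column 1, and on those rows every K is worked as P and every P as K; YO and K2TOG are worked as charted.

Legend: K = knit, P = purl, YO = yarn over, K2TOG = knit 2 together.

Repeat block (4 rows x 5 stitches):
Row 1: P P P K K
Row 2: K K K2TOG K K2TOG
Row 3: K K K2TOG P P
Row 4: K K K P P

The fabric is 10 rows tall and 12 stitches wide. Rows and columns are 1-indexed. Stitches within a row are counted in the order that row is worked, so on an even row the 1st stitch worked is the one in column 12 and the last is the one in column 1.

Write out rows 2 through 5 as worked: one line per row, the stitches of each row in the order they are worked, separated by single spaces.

== ROWS AS WORKED ==
P P K2TOG P K2TOG P P K2TOG P K2TOG P P
K K K2TOG P P K K K2TOG P P K K
P P K K P P P K K P P P
P P P K K P P P K K P P

Derivation:
Row 2: chart row 2, WS - tiled (columns 1-12): K K K2TOG K K2TOG K K K2TOG K K2TOG K K; work from column 12 back to 1 with K<->P swapped.
Row 3: chart row 3, RS - tile across columns 1-12 and work as-is.
Row 4: chart row 4, WS - tiled (columns 1-12): K K K P P K K K P P K K; work from column 12 back to 1 with K<->P swapped.
Row 5: chart row 1, RS - tile across columns 1-12 and work as-is.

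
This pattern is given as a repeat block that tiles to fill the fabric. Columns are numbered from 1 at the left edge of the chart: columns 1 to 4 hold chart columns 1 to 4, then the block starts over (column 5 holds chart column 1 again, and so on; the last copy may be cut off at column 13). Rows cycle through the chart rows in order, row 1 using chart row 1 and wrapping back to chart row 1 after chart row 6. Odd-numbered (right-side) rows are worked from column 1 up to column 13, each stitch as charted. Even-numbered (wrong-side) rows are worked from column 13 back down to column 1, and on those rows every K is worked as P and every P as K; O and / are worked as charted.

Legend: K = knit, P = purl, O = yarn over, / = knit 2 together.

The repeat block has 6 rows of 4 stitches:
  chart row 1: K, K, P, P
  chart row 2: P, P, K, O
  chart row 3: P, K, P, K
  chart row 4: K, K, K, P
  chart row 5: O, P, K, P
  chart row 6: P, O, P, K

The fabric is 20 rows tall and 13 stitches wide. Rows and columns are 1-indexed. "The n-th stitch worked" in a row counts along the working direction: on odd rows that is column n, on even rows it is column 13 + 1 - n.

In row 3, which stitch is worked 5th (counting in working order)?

For row 3: chart row = ((3-1) mod 6) + 1 = 3; this is a RS (odd) row.
Chart row 3 tiled across columns 1-13: P K P K P K P K P K P K P
RS: work column 1 to column 13, symbols as charted — the tiled row is the row as worked.
Stitch 5 in working order -> P

== STITCH ==
P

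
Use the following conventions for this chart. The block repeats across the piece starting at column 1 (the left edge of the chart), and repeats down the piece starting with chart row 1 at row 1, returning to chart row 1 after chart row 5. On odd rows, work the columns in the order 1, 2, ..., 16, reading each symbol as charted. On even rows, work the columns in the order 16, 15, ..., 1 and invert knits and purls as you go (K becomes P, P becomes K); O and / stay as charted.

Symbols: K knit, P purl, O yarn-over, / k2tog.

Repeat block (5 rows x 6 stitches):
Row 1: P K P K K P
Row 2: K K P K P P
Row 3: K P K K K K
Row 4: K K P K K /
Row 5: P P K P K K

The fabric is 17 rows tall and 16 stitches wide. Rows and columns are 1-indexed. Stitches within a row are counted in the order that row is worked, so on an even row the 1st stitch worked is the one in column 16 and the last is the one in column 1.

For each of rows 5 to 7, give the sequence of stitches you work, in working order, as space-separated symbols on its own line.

Row 5: chart row 5, RS - tile across columns 1-16 and work as-is.
Row 6: chart row 1, WS - tiled (columns 1-16): P K P K K P P K P K K P P K P K; work from column 16 back to 1 with K<->P swapped.
Row 7: chart row 2, RS - tile across columns 1-16 and work as-is.

Rows as worked:
P P K P K K P P K P K K P P K P
P K P K K P P K P K K P P K P K
K K P K P P K K P K P P K K P K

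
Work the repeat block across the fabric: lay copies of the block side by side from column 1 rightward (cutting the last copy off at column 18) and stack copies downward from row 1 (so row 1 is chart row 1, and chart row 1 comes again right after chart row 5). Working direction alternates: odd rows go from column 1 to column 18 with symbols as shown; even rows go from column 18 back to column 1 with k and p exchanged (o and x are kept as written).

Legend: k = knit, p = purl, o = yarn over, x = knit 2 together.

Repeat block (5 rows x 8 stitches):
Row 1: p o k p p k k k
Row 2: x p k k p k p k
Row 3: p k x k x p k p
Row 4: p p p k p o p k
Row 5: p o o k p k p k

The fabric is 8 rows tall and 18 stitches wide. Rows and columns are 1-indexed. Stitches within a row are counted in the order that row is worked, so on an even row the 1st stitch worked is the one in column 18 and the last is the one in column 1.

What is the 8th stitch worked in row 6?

Row 6: (6-1) mod 5 = 0, so use chart row 1. Even row -> WS.
Chart row 1 tiled across columns 1-18: p o k p p k k k p o k p p k k k p o
Wrong side: read the tiled row from column 18 down to 1 and exchange k with p (leave o, x).
Row 6 as worked: o k p p p k k p o k p p p k k p o k
Stitch 8 in working order -> p

Result:
p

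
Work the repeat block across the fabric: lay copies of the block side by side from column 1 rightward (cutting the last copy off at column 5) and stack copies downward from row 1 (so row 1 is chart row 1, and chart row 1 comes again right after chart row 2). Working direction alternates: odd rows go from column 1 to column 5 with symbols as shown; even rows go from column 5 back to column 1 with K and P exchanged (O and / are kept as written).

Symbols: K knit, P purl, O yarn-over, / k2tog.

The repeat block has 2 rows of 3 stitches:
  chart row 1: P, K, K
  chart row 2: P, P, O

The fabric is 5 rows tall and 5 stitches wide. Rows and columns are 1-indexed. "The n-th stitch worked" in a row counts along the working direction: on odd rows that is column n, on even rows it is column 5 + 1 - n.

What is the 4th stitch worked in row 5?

== STITCH ==
P

Derivation:
Row 5: (5-1) mod 2 = 0, so use chart row 1. Odd row -> RS.
Chart row 1 tiled across columns 1-5: P K K P K
RS row: no reversal, no swap; stitch n worked = column n.
Counting 4 along the worked row gives P.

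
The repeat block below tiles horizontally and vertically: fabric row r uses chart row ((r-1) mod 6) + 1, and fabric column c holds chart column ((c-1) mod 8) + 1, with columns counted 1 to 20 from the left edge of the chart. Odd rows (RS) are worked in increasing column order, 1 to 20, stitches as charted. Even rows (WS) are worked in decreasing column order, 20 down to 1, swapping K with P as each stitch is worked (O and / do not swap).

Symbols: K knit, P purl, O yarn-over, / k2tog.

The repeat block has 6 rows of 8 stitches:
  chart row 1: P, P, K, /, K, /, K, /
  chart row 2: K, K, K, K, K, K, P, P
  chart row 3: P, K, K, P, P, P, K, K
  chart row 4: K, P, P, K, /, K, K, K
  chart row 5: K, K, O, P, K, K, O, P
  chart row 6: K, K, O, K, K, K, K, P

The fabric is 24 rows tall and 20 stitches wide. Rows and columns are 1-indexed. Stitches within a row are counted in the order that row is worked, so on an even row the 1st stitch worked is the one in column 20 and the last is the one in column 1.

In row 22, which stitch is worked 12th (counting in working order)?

== STITCH ==
P

Derivation:
Row 22: (22-1) mod 6 = 3, so use chart row 4. Even row -> WS.
Chart row 4 tiled across columns 1-20: K P P K / K K K K P P K / K K K K P P K
WS row: flip the tiled sequence (start at column 20) and apply K<->P; O and / stay.
Row 22 as worked: P K K P P P P / P K K P P P P / P K K P
Stitch 12 in working order -> P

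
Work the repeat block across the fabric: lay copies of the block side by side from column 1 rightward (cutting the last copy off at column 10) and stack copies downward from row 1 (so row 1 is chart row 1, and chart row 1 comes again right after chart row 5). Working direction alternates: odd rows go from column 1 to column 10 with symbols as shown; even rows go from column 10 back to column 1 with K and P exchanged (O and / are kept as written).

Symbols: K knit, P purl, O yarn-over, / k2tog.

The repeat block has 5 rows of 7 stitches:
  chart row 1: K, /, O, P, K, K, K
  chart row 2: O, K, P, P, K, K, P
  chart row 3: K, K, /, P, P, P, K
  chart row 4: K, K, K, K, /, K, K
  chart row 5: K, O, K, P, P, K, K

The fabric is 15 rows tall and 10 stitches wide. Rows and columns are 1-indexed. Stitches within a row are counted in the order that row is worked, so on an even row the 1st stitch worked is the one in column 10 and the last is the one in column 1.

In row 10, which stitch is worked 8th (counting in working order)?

Result:
P

Derivation:
Row 10 uses chart row ((10-1) mod 5)+1 = 5. Row 10 is even, so WS.
Chart row 5 tiled across columns 1-10: K O K P P K K K O K
WS row: flip the tiled sequence (start at column 10) and apply K<->P; O and / stay.
Row 10 as worked: P O P P P K K P O P
Stitch 8 in working order -> P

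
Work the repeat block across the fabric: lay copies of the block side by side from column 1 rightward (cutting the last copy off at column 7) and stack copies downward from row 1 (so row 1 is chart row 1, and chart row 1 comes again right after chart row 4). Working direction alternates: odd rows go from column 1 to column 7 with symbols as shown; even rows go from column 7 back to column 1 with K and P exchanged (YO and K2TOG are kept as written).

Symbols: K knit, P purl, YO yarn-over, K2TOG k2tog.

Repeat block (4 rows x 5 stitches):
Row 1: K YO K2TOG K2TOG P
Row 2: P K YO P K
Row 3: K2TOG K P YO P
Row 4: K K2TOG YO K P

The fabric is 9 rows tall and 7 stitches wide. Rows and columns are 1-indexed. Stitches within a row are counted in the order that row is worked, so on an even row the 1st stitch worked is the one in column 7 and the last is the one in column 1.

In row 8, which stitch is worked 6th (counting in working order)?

For row 8: chart row = ((8-1) mod 4) + 1 = 4; this is a WS (even) row.
Chart row 4 tiled across columns 1-7: K K2TOG YO K P K K2TOG
WS: work from column 7 back to column 1 (reverse the tiled row), swapping K<->P (YO and K2TOG unchanged).
Row 8 as worked: K2TOG P K P YO K2TOG P
The 6th stitch worked is K2TOG.

== STITCH ==
K2TOG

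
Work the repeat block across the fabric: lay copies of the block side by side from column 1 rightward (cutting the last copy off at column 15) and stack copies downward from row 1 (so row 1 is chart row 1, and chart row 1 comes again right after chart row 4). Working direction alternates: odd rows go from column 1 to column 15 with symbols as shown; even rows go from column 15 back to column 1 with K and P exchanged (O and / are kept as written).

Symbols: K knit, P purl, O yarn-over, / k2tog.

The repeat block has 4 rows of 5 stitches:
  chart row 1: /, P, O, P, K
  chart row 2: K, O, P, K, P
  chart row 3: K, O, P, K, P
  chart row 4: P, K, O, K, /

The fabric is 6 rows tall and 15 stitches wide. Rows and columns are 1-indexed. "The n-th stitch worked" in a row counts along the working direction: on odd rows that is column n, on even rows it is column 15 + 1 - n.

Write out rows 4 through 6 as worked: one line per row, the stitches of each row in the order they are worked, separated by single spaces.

Row 4: chart row 4, WS - tiled (columns 1-15): P K O K / P K O K / P K O K /; work from column 15 back to 1 with K<->P swapped.
Row 5: chart row 1, RS - tile across columns 1-15 and work as-is.
Row 6: chart row 2, WS - tiled (columns 1-15): K O P K P K O P K P K O P K P; work from column 15 back to 1 with K<->P swapped.

Rows as worked:
/ P O P K / P O P K / P O P K
/ P O P K / P O P K / P O P K
K P K O P K P K O P K P K O P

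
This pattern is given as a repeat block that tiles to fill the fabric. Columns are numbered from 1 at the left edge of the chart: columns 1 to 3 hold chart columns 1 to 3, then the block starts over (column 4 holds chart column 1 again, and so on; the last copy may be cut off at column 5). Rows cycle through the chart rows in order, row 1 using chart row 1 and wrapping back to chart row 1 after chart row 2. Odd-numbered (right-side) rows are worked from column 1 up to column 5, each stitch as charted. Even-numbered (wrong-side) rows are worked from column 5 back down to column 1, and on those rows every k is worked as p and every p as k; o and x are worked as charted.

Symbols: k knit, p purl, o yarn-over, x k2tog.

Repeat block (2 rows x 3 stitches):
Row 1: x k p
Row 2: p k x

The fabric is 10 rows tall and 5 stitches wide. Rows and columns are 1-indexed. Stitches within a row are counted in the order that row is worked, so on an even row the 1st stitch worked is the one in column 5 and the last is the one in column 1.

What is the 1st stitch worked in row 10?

Row 10: (10-1) mod 2 = 1, so use chart row 2. Even row -> WS.
Chart row 2 tiled across columns 1-5: p k x p k
Wrong side: read the tiled row from column 5 down to 1 and exchange k with p (leave o, x).
Row 10 as worked: p k x p k
Counting 1 along the worked row gives p.

Result:
p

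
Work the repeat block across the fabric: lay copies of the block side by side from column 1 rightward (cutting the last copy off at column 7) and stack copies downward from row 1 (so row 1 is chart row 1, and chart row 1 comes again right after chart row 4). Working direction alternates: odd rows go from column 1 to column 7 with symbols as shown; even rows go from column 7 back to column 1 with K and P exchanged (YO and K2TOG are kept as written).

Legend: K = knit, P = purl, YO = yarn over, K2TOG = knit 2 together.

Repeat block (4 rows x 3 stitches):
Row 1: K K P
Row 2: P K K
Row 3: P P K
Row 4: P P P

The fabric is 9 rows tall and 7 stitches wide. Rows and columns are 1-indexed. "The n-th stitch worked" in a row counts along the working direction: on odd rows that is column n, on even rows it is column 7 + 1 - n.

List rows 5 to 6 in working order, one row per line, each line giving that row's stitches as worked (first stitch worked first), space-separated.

== ROWS AS WORKED ==
K K P K K P K
K P P K P P K

Derivation:
Row 5: chart row 1, RS - tile across columns 1-7 and work as-is.
Row 6: chart row 2, WS - tiled (columns 1-7): P K K P K K P; work from column 7 back to 1 with K<->P swapped.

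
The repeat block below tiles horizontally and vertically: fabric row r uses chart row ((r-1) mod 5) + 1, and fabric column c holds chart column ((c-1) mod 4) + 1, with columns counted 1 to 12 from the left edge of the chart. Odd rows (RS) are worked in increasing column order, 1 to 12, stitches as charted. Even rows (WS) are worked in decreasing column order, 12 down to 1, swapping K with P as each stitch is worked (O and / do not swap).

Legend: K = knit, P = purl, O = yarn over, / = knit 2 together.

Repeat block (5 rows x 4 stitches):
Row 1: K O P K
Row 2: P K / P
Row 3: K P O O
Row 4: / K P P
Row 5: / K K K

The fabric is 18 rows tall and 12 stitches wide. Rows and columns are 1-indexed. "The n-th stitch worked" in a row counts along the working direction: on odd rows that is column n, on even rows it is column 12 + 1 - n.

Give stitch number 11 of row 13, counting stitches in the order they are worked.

Stitch:
O

Derivation:
Row 13 uses chart row ((13-1) mod 5)+1 = 3. Row 13 is odd, so RS.
Chart row 3 tiled across columns 1-12: K P O O K P O O K P O O
Right side: take the tiled row as-is (worked left to right from column 1).
Counting 11 along the worked row gives O.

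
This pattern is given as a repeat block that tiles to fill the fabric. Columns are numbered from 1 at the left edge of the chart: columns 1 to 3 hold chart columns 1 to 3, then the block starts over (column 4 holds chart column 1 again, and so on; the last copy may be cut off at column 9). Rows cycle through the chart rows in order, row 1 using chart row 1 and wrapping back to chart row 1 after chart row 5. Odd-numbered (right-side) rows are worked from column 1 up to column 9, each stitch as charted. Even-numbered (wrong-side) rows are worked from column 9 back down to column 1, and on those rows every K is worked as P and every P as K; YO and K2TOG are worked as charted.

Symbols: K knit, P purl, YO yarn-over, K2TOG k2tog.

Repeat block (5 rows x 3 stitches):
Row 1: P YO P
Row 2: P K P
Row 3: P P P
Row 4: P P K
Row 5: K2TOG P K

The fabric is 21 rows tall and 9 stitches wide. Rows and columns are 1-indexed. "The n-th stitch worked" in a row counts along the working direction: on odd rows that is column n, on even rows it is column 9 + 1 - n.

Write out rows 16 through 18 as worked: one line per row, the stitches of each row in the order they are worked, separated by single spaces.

== ROWS AS WORKED ==
K YO K K YO K K YO K
P K P P K P P K P
K K K K K K K K K

Derivation:
Row 16: chart row 1, WS - tiled (columns 1-9): P YO P P YO P P YO P; work from column 9 back to 1 with K<->P swapped.
Row 17: chart row 2, RS - tile across columns 1-9 and work as-is.
Row 18: chart row 3, WS - tiled (columns 1-9): P P P P P P P P P; work from column 9 back to 1 with K<->P swapped.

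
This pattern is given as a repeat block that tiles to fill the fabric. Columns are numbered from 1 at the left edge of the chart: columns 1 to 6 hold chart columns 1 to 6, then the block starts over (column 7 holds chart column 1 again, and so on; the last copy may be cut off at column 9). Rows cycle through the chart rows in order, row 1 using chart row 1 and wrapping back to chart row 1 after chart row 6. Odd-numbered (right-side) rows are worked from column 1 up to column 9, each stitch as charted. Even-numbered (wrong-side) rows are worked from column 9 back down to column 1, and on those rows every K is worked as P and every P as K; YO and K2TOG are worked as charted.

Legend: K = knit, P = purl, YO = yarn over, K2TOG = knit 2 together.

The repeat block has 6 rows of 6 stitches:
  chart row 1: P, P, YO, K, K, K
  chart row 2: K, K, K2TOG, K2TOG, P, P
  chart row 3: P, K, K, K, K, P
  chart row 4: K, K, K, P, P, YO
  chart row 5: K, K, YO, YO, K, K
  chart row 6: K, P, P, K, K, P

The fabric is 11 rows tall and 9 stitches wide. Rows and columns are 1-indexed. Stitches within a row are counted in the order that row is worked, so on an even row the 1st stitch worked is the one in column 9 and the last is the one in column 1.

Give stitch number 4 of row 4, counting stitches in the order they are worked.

Stitch:
YO

Derivation:
For row 4: chart row = ((4-1) mod 6) + 1 = 4; this is a WS (even) row.
Chart row 4 tiled across columns 1-9: K K K P P YO K K K
Wrong side: read the tiled row from column 9 down to 1 and exchange K with P (leave YO, K2TOG).
Row 4 as worked: P P P YO K K P P P
Counting 4 along the worked row gives YO.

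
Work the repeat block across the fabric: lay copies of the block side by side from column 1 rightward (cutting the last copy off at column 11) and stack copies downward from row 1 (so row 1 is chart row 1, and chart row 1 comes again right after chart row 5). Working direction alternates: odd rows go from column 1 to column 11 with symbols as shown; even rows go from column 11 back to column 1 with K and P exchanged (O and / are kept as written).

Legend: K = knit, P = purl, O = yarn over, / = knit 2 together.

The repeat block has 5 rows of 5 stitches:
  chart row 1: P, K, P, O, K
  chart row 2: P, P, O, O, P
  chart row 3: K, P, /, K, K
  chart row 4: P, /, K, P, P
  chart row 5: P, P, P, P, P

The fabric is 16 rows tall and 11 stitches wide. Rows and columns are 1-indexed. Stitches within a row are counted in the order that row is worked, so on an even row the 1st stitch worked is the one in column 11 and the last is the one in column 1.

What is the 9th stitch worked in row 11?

Result:
O

Derivation:
Row 11: (11-1) mod 5 = 0, so use chart row 1. Odd row -> RS.
Chart row 1 tiled across columns 1-11: P K P O K P K P O K P
Right side: take the tiled row as-is (worked left to right from column 1).
The 9th stitch worked is O.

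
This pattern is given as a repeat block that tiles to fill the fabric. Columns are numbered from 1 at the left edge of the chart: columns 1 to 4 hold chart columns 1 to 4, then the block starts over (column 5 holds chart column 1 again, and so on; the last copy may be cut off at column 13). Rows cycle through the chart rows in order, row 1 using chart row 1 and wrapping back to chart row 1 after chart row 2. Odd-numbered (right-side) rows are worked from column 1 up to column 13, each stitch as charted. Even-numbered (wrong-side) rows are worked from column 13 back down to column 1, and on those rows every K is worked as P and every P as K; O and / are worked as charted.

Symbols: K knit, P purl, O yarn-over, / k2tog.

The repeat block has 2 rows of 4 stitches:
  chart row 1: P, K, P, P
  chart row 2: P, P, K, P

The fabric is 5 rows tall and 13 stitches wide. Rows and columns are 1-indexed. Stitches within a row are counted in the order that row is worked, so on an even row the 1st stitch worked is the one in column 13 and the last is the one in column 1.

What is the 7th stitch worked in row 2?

Result:
P

Derivation:
Row 2 uses chart row ((2-1) mod 2)+1 = 2. Row 2 is even, so WS.
Chart row 2 tiled across columns 1-13: P P K P P P K P P P K P P
WS: work from column 13 back to column 1 (reverse the tiled row), swapping K<->P (O and / unchanged).
Row 2 as worked: K K P K K K P K K K P K K
Counting 7 along the worked row gives P.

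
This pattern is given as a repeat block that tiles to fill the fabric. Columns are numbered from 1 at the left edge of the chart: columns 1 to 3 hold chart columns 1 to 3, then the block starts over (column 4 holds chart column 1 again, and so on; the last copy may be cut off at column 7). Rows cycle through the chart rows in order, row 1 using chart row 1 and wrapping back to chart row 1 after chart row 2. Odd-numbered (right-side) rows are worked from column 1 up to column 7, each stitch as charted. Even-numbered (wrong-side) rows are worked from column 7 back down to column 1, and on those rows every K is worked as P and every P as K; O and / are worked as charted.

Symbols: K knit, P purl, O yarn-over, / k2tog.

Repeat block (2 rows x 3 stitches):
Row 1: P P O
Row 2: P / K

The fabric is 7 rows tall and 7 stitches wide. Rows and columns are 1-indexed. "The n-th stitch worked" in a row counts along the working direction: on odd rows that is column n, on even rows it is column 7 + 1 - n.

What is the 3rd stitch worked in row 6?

For row 6: chart row = ((6-1) mod 2) + 1 = 2; this is a WS (even) row.
Chart row 2 tiled across columns 1-7: P / K P / K P
WS row: flip the tiled sequence (start at column 7) and apply K<->P; O and / stay.
Row 6 as worked: K P / K P / K
The 3rd stitch worked is /.

Stitch:
/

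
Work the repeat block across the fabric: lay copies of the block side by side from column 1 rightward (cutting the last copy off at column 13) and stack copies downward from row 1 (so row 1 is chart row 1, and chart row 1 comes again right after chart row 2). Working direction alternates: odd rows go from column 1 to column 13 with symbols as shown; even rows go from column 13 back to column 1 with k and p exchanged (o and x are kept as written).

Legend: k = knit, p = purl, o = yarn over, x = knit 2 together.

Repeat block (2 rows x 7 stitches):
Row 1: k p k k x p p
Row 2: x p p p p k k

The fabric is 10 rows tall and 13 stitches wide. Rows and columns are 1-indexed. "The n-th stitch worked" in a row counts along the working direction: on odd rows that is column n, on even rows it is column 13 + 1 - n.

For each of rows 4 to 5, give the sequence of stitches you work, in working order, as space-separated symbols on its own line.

Result:
p k k k k x p p k k k k x
k p k k x p p k p k k x p

Derivation:
Row 4: chart row 2, WS - tiled (columns 1-13): x p p p p k k x p p p p k; work from column 13 back to 1 with k<->p swapped.
Row 5: chart row 1, RS - tile across columns 1-13 and work as-is.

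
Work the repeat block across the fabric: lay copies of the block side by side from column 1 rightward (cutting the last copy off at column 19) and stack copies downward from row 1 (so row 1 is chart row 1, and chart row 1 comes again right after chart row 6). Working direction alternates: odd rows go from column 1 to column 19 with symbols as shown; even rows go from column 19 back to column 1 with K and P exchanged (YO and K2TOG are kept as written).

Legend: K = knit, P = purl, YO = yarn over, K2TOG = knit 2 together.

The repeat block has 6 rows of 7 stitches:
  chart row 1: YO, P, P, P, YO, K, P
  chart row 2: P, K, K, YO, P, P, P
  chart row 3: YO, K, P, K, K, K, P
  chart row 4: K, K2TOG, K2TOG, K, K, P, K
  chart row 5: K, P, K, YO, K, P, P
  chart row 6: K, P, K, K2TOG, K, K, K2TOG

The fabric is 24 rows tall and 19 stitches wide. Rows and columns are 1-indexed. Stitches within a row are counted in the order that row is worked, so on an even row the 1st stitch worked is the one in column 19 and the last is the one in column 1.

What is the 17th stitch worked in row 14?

Row 14 uses chart row ((14-1) mod 6)+1 = 2. Row 14 is even, so WS.
Chart row 2 tiled across columns 1-19: P K K YO P P P P K K YO P P P P K K YO P
WS row: flip the tiled sequence (start at column 19) and apply K<->P; YO and K2TOG stay.
Row 14 as worked: K YO P P K K K K YO P P K K K K YO P P K
Counting 17 along the worked row gives P.

Result:
P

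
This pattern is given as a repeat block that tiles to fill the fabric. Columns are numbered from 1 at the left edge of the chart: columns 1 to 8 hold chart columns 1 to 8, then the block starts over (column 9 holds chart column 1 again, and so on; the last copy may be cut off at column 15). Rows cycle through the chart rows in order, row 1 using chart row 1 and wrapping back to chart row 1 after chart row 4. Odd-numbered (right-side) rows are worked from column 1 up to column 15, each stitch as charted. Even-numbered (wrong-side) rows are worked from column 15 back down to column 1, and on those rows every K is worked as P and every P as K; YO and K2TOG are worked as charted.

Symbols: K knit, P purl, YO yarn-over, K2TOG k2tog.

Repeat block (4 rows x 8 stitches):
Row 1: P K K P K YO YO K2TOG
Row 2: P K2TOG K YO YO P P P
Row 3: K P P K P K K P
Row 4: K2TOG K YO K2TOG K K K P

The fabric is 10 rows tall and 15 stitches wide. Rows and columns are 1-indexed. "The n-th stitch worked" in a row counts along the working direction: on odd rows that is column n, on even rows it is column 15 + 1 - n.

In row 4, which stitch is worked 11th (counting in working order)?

== STITCH ==
P

Derivation:
Row 4: (4-1) mod 4 = 3, so use chart row 4. Even row -> WS.
Chart row 4 tiled across columns 1-15: K2TOG K YO K2TOG K K K P K2TOG K YO K2TOG K K K
Wrong side: read the tiled row from column 15 down to 1 and exchange K with P (leave YO, K2TOG).
Row 4 as worked: P P P K2TOG YO P K2TOG K P P P K2TOG YO P K2TOG
The 11th stitch worked is P.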